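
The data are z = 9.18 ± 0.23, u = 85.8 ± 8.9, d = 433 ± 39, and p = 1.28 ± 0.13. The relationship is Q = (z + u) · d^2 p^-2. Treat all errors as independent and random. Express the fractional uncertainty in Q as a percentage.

28.7%

Let w = z + u = 95.0. δw = √(δz² + δu²) = √(0.0529 + 79.2) = 8.90, so δw/w = 0.0937.
Q is then a monomial in w, d, p:
δQ/Q = √((δw/w)² + (2·δd/d)² + (-2·δp/p)²) = √(0.00879 + 0.0324 + 0.0413) = 0.287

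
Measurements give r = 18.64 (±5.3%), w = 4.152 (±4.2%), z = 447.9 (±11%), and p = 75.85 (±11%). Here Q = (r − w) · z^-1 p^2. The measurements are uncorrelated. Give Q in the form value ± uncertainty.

Let u = r − w = 14.49. δu = √(δr² + δw²) = √(0.976 + 0.0304) = 1.00, so δu/u = 0.0692.
Q is then a monomial in u, z, p:
δQ/Q = √((δu/u)² + (-1·δz/z)² + (2·δp/p)²) = √(0.00479 + 0.0121 + 0.0484) = 0.256
Q = 186.1, so δQ = 0.256 × 186.1 = 47.6.

186.1 ± 47.6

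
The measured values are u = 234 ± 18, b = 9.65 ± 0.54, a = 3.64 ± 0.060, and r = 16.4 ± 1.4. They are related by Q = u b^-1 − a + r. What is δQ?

Let p = u·b^-1 = 24.2. δp/p = √((1·δu/u)² + (-1·δb/b)²) = √(0.00592 + 0.00313) = 0.0951, so δp = 2.31.
Q = p − a + r: δQ = √(δp² + δa² + δr²) = √(5.32 + 0.00360 + 1.96) = 2.70

2.70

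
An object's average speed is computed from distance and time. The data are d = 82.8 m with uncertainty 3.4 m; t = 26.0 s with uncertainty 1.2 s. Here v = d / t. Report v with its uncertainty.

3.18 ± 0.197 m/s

For a monomial v ∝ d, t^-1, fractional errors add in quadrature:
  (1·δd/d)² = (1×0.0411)² = 0.00169;  (-1·δt/t)² = (-1×0.0462)² = 0.00213
δv/v = √(0.00382) = 0.0618
v = 3.18 m/s, so δv = 0.0618 × 3.18 = 0.197 m/s.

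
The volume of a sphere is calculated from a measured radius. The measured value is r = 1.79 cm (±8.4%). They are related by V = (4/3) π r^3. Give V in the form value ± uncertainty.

24.0 ± 6.05 cm^3

V is a product of powers, so relative uncertainties combine in quadrature:
  (3·δr/r)² = (3×0.0840)² = 0.0635
δV/V = √(0.0635) = 0.252
V = 24.0 cm^3, so δV = 0.252 × 24.0 = 6.05 cm^3.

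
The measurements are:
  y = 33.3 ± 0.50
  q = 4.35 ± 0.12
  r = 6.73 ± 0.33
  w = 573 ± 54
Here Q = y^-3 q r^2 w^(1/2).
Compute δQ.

Relative error in a monomial: (δQ/Q)² = Σ (nᵢ · δxᵢ/xᵢ)².
  (-3·δy/y)² = (-3×0.0150)² = 0.00203;  (1·δq/q)² = (1×0.0276)² = 0.000761;  (2·δr/r)² = (2×0.0490)² = 0.00962;  (½·δw/w)² = (0.5×0.0942)² = 0.00222
δQ/Q = √(0.0146) = 0.121
Q = 0.128, so δQ = 0.121 × 0.128 = 0.0154.

0.0154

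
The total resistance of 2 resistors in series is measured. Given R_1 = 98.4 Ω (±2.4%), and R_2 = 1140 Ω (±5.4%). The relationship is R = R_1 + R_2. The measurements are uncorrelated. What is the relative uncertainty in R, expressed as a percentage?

4.97%

Absolute uncertainties add in quadrature for a linear combination:
  (δR_1)² = 5.58;  (δR_2)² = 3790
δR = √(3800) = 61.6 Ω
R = 1240 Ω, so δR/R = 61.6/1240 = 0.0497.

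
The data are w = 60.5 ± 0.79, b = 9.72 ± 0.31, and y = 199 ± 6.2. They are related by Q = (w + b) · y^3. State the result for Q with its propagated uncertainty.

Let u = w + b = 70.2. δu = √(δw² + δb²) = √(0.624 + 0.0961) = 0.849, so δu/u = 0.0121.
Q is then a monomial in u, y:
δQ/Q = √((δu/u)² + (3·δy/y)²) = √(0.000146 + 0.00874) = 0.0942
Q = 5.53e+08, so δQ = 0.0942 × 5.53e+08 = 5.22e+07.

(5.53 ± 0.522) × 10^8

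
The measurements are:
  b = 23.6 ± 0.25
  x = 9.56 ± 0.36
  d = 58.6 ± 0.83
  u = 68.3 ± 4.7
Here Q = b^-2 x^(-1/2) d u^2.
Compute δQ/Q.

0.141

For a monomial Q ∝ b^-2, x^(-1/2), d, u^2, fractional errors add in quadrature:
  (-2·δb/b)² = (-2×0.0106)² = 0.000449;  (−½·δx/x)² = (-0.5×0.0377)² = 0.000355;  (1·δd/d)² = (1×0.0142)² = 0.000201;  (2·δu/u)² = (2×0.0688)² = 0.0189
δQ/Q = √(0.0199) = 0.141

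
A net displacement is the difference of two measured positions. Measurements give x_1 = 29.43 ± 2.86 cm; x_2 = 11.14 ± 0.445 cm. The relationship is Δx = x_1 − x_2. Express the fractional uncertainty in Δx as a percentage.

Each term contributes (cᵢ δxᵢ)² to (δΔx)²:
  (δx_1)² = 8.18;  (δx_2)² = 0.198
δΔx = √(8.38) = 2.89 cm
Δx = 18.29 cm, so δΔx/Δx = 2.89/18.29 = 0.158.

15.8%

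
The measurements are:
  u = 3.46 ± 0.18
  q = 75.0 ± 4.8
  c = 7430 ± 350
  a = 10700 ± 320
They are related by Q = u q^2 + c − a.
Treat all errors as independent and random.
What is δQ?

2730

Let p = u·q^2 = 19500. δp/p = √((1·δu/u)² + (2·δq/q)²) = √(0.00271 + 0.0164) = 0.138, so δp = 2690.
Q = p + c − a: δQ = √(δp² + δc² + δa²) = √(7.23e+06 + 1.22e+05 + 1.02e+05) = 2730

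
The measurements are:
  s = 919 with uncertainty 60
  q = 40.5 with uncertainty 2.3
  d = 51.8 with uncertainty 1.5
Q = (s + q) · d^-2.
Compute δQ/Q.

0.0853

Let u = s + q = 960. δu = √(δs² + δq²) = √(3600 + 5.29) = 60.0, so δu/u = 0.0626.
Q is then a monomial in u, d:
δQ/Q = √((δu/u)² + (-2·δd/d)²) = √(0.00392 + 0.00335) = 0.0853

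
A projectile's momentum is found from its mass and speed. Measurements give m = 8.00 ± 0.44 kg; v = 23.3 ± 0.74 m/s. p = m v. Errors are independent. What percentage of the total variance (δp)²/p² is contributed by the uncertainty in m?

75.0%

(δp/p)² = (1·δm/m)² + (1·δv/v)²
  m term: (1×0.0550)² = 0.00302
  v term: (1×0.0318)² = 0.00101
Total = 0.00403. Share from m = 0.00302/0.00403 = 0.750.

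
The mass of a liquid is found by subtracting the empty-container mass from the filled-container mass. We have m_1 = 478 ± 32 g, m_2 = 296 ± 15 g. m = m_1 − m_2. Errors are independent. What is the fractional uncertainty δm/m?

Sums and differences: (δm)² = Σ (cᵢ δxᵢ)².
  (δm_1)² = 1020;  (δm_2)² = 225
δm = √(1250) = 35.3 g
m = 182 g, so δm/m = 35.3/182 = 0.194.

0.194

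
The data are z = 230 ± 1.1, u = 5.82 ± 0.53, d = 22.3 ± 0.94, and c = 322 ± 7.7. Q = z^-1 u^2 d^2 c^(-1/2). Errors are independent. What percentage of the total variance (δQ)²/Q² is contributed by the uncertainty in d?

17.6%

(δQ/Q)² = (-1·δz/z)² + (2·δu/u)² + (2·δd/d)² + (−½·δc/c)²
  z term: (-1×0.00478)² = 2.29e-05
  u term: (2×0.0911)² = 0.0332
  d term: (2×0.0422)² = 0.00711
  c term: (-0.5×0.0239)² = 0.000143
Total = 0.0404. Share from d = 0.00711/0.0404 = 0.176.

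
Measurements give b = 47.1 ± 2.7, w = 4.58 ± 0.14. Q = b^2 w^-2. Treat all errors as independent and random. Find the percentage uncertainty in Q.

13.0%

Each factor contributes (exponent × relative error)² to (δQ/Q)²:
  (2·δb/b)² = (2×0.0573)² = 0.0131;  (-2·δw/w)² = (-2×0.0306)² = 0.00374
δQ/Q = √(0.0169) = 0.130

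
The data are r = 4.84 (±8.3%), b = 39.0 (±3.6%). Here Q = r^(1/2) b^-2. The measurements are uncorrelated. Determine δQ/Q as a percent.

8.31%

For a monomial Q ∝ r^(1/2), b^-2, fractional errors add in quadrature:
  (½·δr/r)² = (0.5×0.0830)² = 0.00172;  (-2·δb/b)² = (-2×0.0360)² = 0.00518
δQ/Q = √(0.00691) = 0.0831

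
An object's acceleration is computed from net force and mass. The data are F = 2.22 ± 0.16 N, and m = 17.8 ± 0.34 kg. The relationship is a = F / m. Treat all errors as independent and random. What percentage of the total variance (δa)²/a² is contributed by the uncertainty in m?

6.56%

(δa/a)² = (1·δF/F)² + (-1·δm/m)²
  F term: (1×0.0721)² = 0.00519
  m term: (-1×0.0191)² = 0.000365
Total = 0.00556. Share from m = 0.000365/0.00556 = 0.0656.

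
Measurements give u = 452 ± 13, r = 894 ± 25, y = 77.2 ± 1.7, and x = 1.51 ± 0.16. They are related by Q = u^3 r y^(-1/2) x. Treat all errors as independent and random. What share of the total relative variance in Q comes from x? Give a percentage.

57.4%

(δQ/Q)² = (3·δu/u)² + (1·δr/r)² + (−½·δy/y)² + (1·δx/x)²
  u term: (3×0.0288)² = 0.00744
  r term: (1×0.0280)² = 0.000782
  y term: (-0.5×0.0220)² = 0.000121
  x term: (1×0.106)² = 0.0112
Total = 0.0196. Share from x = 0.0112/0.0196 = 0.574.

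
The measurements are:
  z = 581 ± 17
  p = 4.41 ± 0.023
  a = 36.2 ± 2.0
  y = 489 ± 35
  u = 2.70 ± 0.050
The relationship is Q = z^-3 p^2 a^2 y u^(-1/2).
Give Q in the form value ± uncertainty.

0.0387 ± 0.00614

Products/powers → add relative errors in quadrature, weighted by exponent:
  (-3·δz/z)² = (-3×0.0293)² = 0.00771;  (2·δp/p)² = (2×0.00522)² = 0.000109;  (2·δa/a)² = (2×0.0552)² = 0.0122;  (1·δy/y)² = (1×0.0716)² = 0.00512;  (−½·δu/u)² = (-0.5×0.0185)² = 8.57e-05
δQ/Q = √(0.0252) = 0.159
Q = 0.0387, so δQ = 0.159 × 0.0387 = 0.00614.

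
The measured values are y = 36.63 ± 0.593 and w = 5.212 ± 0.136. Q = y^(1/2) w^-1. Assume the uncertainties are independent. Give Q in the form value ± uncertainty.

1.161 ± 0.0317

For a monomial Q ∝ y^(1/2), w^-1, fractional errors add in quadrature:
  (½·δy/y)² = (0.5×0.0162)² = 6.55e-05;  (-1·δw/w)² = (-1×0.0261)² = 0.000681
δQ/Q = √(0.000746) = 0.0273
Q = 1.161, so δQ = 0.0273 × 1.161 = 0.0317.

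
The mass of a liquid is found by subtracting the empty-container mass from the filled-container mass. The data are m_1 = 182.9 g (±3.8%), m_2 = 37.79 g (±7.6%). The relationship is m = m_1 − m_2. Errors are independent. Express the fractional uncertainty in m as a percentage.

Each term contributes (cᵢ δxᵢ)² to (δm)²:
  (δm_1)² = 48.3;  (δm_2)² = 8.25
δm = √(56.6) = 7.52 g
m = 145.1 g, so δm/m = 7.52/145.1 = 0.0518.

5.18%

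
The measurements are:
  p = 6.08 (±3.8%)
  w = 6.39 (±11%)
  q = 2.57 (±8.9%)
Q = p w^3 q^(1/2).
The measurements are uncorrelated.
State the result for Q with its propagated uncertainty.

2540 ± 852

For a monomial Q ∝ p, w^3, q^(1/2), fractional errors add in quadrature:
  (1·δp/p)² = (1×0.0380)² = 0.00144;  (3·δw/w)² = (3×0.110)² = 0.109;  (½·δq/q)² = (0.5×0.0890)² = 0.00198
δQ/Q = √(0.112) = 0.335
Q = 2540, so δQ = 0.335 × 2540 = 852.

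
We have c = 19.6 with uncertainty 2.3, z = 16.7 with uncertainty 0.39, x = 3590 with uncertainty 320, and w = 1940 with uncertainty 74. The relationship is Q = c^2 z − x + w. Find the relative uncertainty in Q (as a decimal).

Let p = c^2·z = 6420. δp/p = √((2·δc/c)² + (1·δz/z)²) = √(0.0551 + 0.000545) = 0.236, so δp = 1510.
Q = p − x + w: δQ = √(δp² + δx² + δw²) = √(2.29e+06 + 1.02e+05 + 5480) = 1550
Q = 4770, so δQ/Q = 1550/4770 = 0.325.

0.325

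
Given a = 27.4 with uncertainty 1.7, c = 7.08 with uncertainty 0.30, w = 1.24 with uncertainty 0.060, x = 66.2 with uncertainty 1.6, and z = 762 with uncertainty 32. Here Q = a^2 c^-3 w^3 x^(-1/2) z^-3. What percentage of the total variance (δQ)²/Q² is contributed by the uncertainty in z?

(δQ/Q)² = (2·δa/a)² + (-3·δc/c)² + (3·δw/w)² + (−½·δx/x)² + (-3·δz/z)²
  a term: (2×0.0620)² = 0.0154
  c term: (-3×0.0424)² = 0.0162
  w term: (3×0.0484)² = 0.0211
  x term: (-0.5×0.0242)² = 0.000146
  z term: (-3×0.0420)² = 0.0159
Total = 0.0686. Share from z = 0.0159/0.0686 = 0.231.

23.1%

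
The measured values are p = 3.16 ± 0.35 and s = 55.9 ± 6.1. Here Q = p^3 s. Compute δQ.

617

Q is a product of powers, so relative uncertainties combine in quadrature:
  (3·δp/p)² = (3×0.111)² = 0.110;  (1·δs/s)² = (1×0.109)² = 0.0119
δQ/Q = √(0.122) = 0.350
Q = 1760, so δQ = 0.350 × 1760 = 617.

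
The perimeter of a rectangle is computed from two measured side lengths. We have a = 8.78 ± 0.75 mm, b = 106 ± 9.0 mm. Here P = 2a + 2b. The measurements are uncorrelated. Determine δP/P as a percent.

7.87%

Each term contributes (cᵢ δxᵢ)² to (δP)²:
  (2·δa)² = 2.25;  (2·δb)² = 324
δP = √(326) = 18.1 mm
P = 230 mm, so δP/P = 18.1/230 = 0.0787.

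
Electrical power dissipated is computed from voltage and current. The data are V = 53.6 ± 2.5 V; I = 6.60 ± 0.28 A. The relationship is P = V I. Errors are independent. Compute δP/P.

0.0630

Products/powers → add relative errors in quadrature, weighted by exponent:
  (1·δV/V)² = (1×0.0466)² = 0.00218;  (1·δI/I)² = (1×0.0424)² = 0.00180
δP/P = √(0.00398) = 0.0630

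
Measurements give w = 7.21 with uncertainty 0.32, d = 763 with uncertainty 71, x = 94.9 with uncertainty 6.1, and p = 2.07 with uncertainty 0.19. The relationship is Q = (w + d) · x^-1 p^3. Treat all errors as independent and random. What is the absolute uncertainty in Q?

Let u = w + d = 770. δu = √(δw² + δd²) = √(0.102 + 5040) = 71.0, so δu/u = 0.0922.
Q is then a monomial in u, x, p:
δQ/Q = √((δu/u)² + (-1·δx/x)² + (3·δp/p)²) = √(0.00850 + 0.00413 + 0.0758) = 0.297
Q = 72.0, so δQ = 0.297 × 72.0 = 21.4.

21.4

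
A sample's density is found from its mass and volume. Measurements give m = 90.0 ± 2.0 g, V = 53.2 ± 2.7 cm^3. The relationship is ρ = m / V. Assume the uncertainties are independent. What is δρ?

Each factor contributes (exponent × relative error)² to (δρ/ρ)²:
  (1·δm/m)² = (1×0.0222)² = 0.000494;  (-1·δV/V)² = (-1×0.0508)² = 0.00258
δρ/ρ = √(0.00307) = 0.0554
ρ = 1.69 g/cm^3, so δρ = 0.0554 × 1.69 = 0.0937 g/cm^3.

0.0937 g/cm^3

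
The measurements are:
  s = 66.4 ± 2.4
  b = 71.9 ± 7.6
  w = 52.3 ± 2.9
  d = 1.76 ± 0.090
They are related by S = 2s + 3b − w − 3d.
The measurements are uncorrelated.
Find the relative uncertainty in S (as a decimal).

S is a linear combination, so absolute uncertainties add in quadrature:
  (2·δs)² = 23.0;  (3·δb)² = 520;  (δw)² = 8.41;  (3·δd)² = 0.0729
δS = √(551) = 23.5
S = 291, so δS/S = 23.5/291 = 0.0807.

0.0807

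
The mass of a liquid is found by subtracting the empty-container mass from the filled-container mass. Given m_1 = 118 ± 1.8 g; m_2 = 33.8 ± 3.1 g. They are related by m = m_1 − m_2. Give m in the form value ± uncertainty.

m is a linear combination, so absolute uncertainties add in quadrature:
  (δm_1)² = 3.24;  (δm_2)² = 9.61
δm = √(12.9) = 3.58 g
m = 84.2 g.

84.2 ± 3.58 g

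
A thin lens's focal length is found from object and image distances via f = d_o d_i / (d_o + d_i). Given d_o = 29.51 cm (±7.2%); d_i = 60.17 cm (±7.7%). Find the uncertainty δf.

1.08 cm

∂f/∂d_o = (d_i/(d_o+d_i))² = 0.450;  ∂f/∂d_i = (d_o/(d_o+d_i))² = 0.108
δf = √((∂f/∂d_o · δd_o)² + (∂f/∂d_i · δd_i)²) = √(0.915 + 0.252) = 1.08 cm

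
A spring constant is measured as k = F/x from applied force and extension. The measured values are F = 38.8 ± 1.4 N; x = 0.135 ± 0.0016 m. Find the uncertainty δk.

10.9 N/m

Since k is a product/quotient, work with relative uncertainties:
  (1·δF/F)² = (1×0.0361)² = 0.00130;  (-1·δx/x)² = (-1×0.0119)² = 0.000140
δk/k = √(0.00144) = 0.0380
k = 287 N/m, so δk = 0.0380 × 287 = 10.9 N/m.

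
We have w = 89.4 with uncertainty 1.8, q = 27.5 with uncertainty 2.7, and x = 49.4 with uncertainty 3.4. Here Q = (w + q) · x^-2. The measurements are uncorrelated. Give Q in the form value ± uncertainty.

Let u = w + q = 117. δu = √(δw² + δq²) = √(3.24 + 7.29) = 3.24, so δu/u = 0.0278.
Q is then a monomial in u, x:
δQ/Q = √((δu/u)² + (-2·δx/x)²) = √(0.000771 + 0.0189) = 0.140
Q = 0.0479, so δQ = 0.140 × 0.0479 = 0.00673.

0.0479 ± 0.00673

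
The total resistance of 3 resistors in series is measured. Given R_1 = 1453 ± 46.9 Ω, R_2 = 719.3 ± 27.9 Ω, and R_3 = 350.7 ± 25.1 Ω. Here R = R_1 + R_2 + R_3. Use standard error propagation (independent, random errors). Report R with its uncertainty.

For a sum/difference, combine absolute errors in quadrature:
  (δR_1)² = 2200;  (δR_2)² = 778;  (δR_3)² = 630
δR = √(3610) = 60.1 Ω
R = 2523 Ω.

2523 ± 60.1 Ω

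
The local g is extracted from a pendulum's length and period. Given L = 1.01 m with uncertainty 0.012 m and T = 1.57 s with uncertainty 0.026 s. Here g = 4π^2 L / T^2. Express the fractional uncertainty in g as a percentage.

3.52%

Since g is a product/quotient, work with relative uncertainties:
  (1·δL/L)² = (1×0.0119)² = 0.000141;  (-2·δT/T)² = (-2×0.0166)² = 0.00110
δg/g = √(0.00124) = 0.0352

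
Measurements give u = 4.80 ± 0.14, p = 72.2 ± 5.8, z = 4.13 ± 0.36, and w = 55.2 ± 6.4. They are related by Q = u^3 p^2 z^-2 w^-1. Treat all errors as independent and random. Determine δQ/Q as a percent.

Q is a product of powers, so relative uncertainties combine in quadrature:
  (3·δu/u)² = (3×0.0292)² = 0.00766;  (2·δp/p)² = (2×0.0803)² = 0.0258;  (-2·δz/z)² = (-2×0.0872)² = 0.0304;  (-1·δw/w)² = (-1×0.116)² = 0.0134
δQ/Q = √(0.0773) = 0.278

27.8%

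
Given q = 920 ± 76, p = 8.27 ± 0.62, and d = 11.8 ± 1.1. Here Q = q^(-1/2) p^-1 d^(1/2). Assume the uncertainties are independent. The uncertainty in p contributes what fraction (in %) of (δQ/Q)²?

(δQ/Q)² = (−½·δq/q)² + (-1·δp/p)² + (½·δd/d)²
  q term: (-0.5×0.0826)² = 0.00171
  p term: (-1×0.0750)² = 0.00562
  d term: (0.5×0.0932)² = 0.00217
Total = 0.00950. Share from p = 0.00562/0.00950 = 0.592.

59.2%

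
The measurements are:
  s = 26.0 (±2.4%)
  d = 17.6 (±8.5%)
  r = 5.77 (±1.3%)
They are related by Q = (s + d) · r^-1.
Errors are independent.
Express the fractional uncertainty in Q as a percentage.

Let u = s + d = 43.6. δu = √(δs² + δd²) = √(0.389 + 2.24) = 1.62, so δu/u = 0.0372.
Q is then a monomial in u, r:
δQ/Q = √((δu/u)² + (-1·δr/r)²) = √(0.00138 + 0.000169) = 0.0394

3.94%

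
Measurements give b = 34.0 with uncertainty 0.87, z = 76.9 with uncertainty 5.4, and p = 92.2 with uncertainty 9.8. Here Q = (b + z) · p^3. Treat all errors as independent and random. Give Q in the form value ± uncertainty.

(8.69 ± 2.80) × 10^7

Let u = b + z = 111. δu = √(δb² + δz²) = √(0.757 + 29.2) = 5.47, so δu/u = 0.0493.
Q is then a monomial in u, p:
δQ/Q = √((δu/u)² + (3·δp/p)²) = √(0.00243 + 0.102) = 0.323
Q = 8.69e+07, so δQ = 0.323 × 8.69e+07 = 2.8e+07.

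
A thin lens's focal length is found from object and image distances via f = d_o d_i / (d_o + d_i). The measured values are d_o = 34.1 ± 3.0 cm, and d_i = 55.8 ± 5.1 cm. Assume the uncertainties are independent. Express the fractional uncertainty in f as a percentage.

∂f/∂d_o = (d_i/(d_o+d_i))² = 0.385;  ∂f/∂d_i = (d_o/(d_o+d_i))² = 0.144
δf = √((∂f/∂d_o · δd_o)² + (∂f/∂d_i · δd_i)²) = √(1.34 + 0.538) = 1.37 cm
f = 21.2 cm, so δf/f = 1.37/21.2 = 0.0647.

6.47%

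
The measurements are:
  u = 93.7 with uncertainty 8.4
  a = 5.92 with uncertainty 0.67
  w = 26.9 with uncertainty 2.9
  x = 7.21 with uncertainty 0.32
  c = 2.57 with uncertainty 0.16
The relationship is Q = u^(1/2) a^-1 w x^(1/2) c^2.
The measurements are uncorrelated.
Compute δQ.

161

Products/powers → add relative errors in quadrature, weighted by exponent:
  (½·δu/u)² = (0.5×0.0896)² = 0.00201;  (-1·δa/a)² = (-1×0.113)² = 0.0128;  (1·δw/w)² = (1×0.108)² = 0.0116;  (½·δx/x)² = (0.5×0.0444)² = 0.000492;  (2·δc/c)² = (2×0.0623)² = 0.0155
δQ/Q = √(0.0424) = 0.206
Q = 780, so δQ = 0.206 × 780 = 161.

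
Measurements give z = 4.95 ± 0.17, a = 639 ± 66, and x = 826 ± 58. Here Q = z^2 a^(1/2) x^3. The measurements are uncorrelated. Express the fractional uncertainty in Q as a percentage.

For a monomial Q ∝ z^2, a^(1/2), x^3, fractional errors add in quadrature:
  (2·δz/z)² = (2×0.0343)² = 0.00472;  (½·δa/a)² = (0.5×0.103)² = 0.00267;  (3·δx/x)² = (3×0.0702)² = 0.0444
δQ/Q = √(0.0518) = 0.228

22.8%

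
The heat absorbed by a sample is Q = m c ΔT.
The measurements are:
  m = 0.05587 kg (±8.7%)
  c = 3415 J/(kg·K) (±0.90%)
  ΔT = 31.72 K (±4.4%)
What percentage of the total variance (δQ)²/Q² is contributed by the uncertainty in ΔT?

(δQ/Q)² = (1·δm/m)² + (1·δc/c)² + (1·δΔT/ΔT)²
  m term: (1×0.0870)² = 0.00757
  c term: (1×0.00900)² = 8.1e-05
  ΔT term: (1×0.0440)² = 0.00194
Total = 0.00959. Share from ΔT = 0.00194/0.00959 = 0.202.

20.2%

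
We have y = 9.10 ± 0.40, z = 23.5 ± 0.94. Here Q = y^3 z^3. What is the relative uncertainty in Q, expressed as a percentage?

17.8%

Since Q is a product/quotient, work with relative uncertainties:
  (3·δy/y)² = (3×0.0440)² = 0.0174;  (3·δz/z)² = (3×0.0400)² = 0.0144
δQ/Q = √(0.0318) = 0.178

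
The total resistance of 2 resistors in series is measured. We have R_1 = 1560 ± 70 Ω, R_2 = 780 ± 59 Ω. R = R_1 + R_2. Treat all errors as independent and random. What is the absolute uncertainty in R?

91.5 Ω

R is a linear combination, so absolute uncertainties add in quadrature:
  (δR_1)² = 4900;  (δR_2)² = 3480
δR = √(8380) = 91.5 Ω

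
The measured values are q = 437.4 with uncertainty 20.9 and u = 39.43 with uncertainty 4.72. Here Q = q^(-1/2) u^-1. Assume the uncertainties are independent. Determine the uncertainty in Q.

For a monomial Q ∝ q^(-1/2), u^-1, fractional errors add in quadrature:
  (−½·δq/q)² = (-0.5×0.0478)² = 0.000571;  (-1·δu/u)² = (-1×0.120)² = 0.0143
δQ/Q = √(0.0149) = 0.122
Q = 0.001213, so δQ = 0.122 × 0.001213 = 0.000148.

0.000148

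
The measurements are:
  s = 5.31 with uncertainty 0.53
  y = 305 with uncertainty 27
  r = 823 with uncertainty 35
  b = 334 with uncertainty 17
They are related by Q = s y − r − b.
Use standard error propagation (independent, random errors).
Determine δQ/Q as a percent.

Let p = s·y = 1620. δp/p = √((1·δs/s)² + (1·δy/y)²) = √(0.00996 + 0.00784) = 0.133, so δp = 216.
Q = p − r − b: δQ = √(δp² + δr² + δb²) = √(46700 + 1220 + 289) = 220
Q = 463, so δQ/Q = 220/463 = 0.475.

47.5%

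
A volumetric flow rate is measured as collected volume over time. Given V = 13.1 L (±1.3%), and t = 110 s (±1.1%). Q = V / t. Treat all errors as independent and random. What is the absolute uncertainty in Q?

0.00203 L/s

Q is a product of powers, so relative uncertainties combine in quadrature:
  (1·δV/V)² = (1×0.0130)² = 0.000169;  (-1·δt/t)² = (-1×0.0110)² = 0.000121
δQ/Q = √(0.000290) = 0.0170
Q = 0.119 L/s, so δQ = 0.0170 × 0.119 = 0.00203 L/s.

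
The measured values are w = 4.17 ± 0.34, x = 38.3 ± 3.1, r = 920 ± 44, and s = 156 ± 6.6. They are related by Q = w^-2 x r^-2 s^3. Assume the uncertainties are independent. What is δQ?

Each factor contributes (exponent × relative error)² to (δQ/Q)²:
  (-2·δw/w)² = (-2×0.0815)² = 0.0266;  (1·δx/x)² = (1×0.0809)² = 0.00655;  (-2·δr/r)² = (-2×0.0478)² = 0.00915;  (3·δs/s)² = (3×0.0423)² = 0.0161
δQ/Q = √(0.0584) = 0.242
Q = 9.88, so δQ = 0.242 × 9.88 = 2.39.

2.39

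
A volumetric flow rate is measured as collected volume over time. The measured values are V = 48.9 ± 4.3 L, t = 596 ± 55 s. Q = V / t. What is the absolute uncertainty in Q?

Each factor contributes (exponent × relative error)² to (δQ/Q)²:
  (1·δV/V)² = (1×0.0879)² = 0.00773;  (-1·δt/t)² = (-1×0.0923)² = 0.00852
δQ/Q = √(0.0162) = 0.127
Q = 0.0820 L/s, so δQ = 0.127 × 0.0820 = 0.0105 L/s.

0.0105 L/s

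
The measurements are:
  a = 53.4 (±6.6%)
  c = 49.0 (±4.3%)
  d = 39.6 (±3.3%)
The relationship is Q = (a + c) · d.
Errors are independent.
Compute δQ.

Let u = a + c = 102. δu = √(δa² + δc²) = √(12.4 + 4.44) = 4.11, so δu/u = 0.0401.
Q is then a monomial in u, d:
δQ/Q = √((δu/u)² + (1·δd/d)²) = √(0.00161 + 0.00109) = 0.0519
Q = 4060, so δQ = 0.0519 × 4060 = 211.

211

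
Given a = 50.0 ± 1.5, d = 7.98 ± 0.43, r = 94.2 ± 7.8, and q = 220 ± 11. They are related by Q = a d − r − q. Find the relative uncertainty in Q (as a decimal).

0.331

Let p = a·d = 399. δp/p = √((1·δa/a)² + (1·δd/d)²) = √(0.000900 + 0.00290) = 0.0617, so δp = 24.6.
Q = p − r − q: δQ = √(δp² + δr² + δq²) = √(606 + 60.8 + 121) = 28.1
Q = 84.8, so δQ/Q = 28.1/84.8 = 0.331.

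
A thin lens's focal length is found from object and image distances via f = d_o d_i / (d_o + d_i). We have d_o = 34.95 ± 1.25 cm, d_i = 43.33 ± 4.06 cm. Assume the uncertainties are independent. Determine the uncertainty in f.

0.895 cm

∂f/∂d_o = (d_i/(d_o+d_i))² = 0.306;  ∂f/∂d_i = (d_o/(d_o+d_i))² = 0.199
δf = √((∂f/∂d_o · δd_o)² + (∂f/∂d_i · δd_i)²) = √(0.147 + 0.655) = 0.895 cm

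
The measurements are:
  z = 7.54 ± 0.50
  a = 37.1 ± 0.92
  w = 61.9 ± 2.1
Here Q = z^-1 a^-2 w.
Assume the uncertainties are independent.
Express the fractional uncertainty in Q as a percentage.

8.95%

Q is a product of powers, so relative uncertainties combine in quadrature:
  (-1·δz/z)² = (-1×0.0663)² = 0.00440;  (-2·δa/a)² = (-2×0.0248)² = 0.00246;  (1·δw/w)² = (1×0.0339)² = 0.00115
δQ/Q = √(0.00801) = 0.0895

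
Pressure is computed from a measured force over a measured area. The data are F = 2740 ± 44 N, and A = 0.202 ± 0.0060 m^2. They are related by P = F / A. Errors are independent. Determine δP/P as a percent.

3.38%

P is a product of powers, so relative uncertainties combine in quadrature:
  (1·δF/F)² = (1×0.0161)² = 0.000258;  (-1·δA/A)² = (-1×0.0297)² = 0.000882
δP/P = √(0.00114) = 0.0338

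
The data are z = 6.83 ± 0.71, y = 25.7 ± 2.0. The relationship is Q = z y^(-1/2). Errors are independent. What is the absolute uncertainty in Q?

0.150

Products/powers → add relative errors in quadrature, weighted by exponent:
  (1·δz/z)² = (1×0.104)² = 0.0108;  (−½·δy/y)² = (-0.5×0.0778)² = 0.00151
δQ/Q = √(0.0123) = 0.111
Q = 1.35, so δQ = 0.111 × 1.35 = 0.150.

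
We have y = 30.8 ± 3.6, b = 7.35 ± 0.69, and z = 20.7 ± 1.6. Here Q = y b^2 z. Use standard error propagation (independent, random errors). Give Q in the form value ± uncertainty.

Relative error in a monomial: (δQ/Q)² = Σ (nᵢ · δxᵢ/xᵢ)².
  (1·δy/y)² = (1×0.117)² = 0.0137;  (2·δb/b)² = (2×0.0939)² = 0.0353;  (1·δz/z)² = (1×0.0773)² = 0.00597
δQ/Q = √(0.0549) = 0.234
Q = 34400, so δQ = 0.234 × 34400 = 8070.

34400 ± 8070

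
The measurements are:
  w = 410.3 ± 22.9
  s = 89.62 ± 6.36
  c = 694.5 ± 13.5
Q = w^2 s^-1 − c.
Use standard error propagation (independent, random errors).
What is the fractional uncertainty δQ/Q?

Let p = w^2·s^-1 = 1878. δp/p = √((2·δw/w)² + (-1·δs/s)²) = √(0.0125 + 0.00504) = 0.132, so δp = 248.
Q = p − c: δQ = √(δp² + δc²) = √(61700 + 182) = 249
Q = 1184, so δQ/Q = 249/1184 = 0.210.

0.210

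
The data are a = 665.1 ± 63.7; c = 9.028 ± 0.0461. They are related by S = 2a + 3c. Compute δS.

127

Absolute uncertainties add in quadrature for a linear combination:
  (2·δa)² = 16200;  (3·δc)² = 0.0191
δS = √(16200) = 127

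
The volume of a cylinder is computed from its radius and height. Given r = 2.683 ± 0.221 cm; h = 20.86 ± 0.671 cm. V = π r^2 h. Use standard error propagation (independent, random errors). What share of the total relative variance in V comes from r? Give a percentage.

(δV/V)² = (2·δr/r)² + (1·δh/h)²
  r term: (2×0.0824)² = 0.0271
  h term: (1×0.0322)² = 0.00103
Total = 0.0282. Share from r = 0.0271/0.0282 = 0.963.

96.3%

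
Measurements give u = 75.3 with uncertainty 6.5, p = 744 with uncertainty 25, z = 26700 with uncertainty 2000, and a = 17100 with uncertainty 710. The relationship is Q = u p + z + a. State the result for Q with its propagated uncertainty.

99800 ± 5610

Let w = u·p = 56000. δw/w = √((1·δu/u)² + (1·δp/p)²) = √(0.00745 + 0.00113) = 0.0926, so δw = 5190.
Q = w + z + a: δQ = √(δw² + δz² + δa²) = √(2.69e+07 + 4e+06 + 5.04e+05) = 5610
Q = 99800.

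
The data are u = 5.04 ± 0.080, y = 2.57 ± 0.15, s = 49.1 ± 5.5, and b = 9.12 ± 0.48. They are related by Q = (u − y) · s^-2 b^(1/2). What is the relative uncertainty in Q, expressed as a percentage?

23.6%

Let w = u − y = 2.47. δw = √(δu² + δy²) = √(0.00640 + 0.0225) = 0.170, so δw/w = 0.0688.
Q is then a monomial in w, s, b:
δQ/Q = √((δw/w)² + (-2·δs/s)² + (½·δb/b)²) = √(0.00474 + 0.0502 + 0.000693) = 0.236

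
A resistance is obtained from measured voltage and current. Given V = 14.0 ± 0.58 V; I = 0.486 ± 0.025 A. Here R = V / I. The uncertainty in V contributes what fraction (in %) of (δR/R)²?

(δR/R)² = (1·δV/V)² + (-1·δI/I)²
  V term: (1×0.0414)² = 0.00172
  I term: (-1×0.0514)² = 0.00265
Total = 0.00436. Share from V = 0.00172/0.00436 = 0.393.

39.3%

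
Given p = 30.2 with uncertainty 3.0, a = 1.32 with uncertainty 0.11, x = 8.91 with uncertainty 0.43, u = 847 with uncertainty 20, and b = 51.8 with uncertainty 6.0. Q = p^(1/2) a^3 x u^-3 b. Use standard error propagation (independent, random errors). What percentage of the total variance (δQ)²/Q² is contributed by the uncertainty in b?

15.6%

(δQ/Q)² = (½·δp/p)² + (3·δa/a)² + (1·δx/x)² + (-3·δu/u)² + (1·δb/b)²
  p term: (0.5×0.0993)² = 0.00247
  a term: (3×0.0833)² = 0.0625
  x term: (1×0.0483)² = 0.00233
  u term: (-3×0.0236)² = 0.00502
  b term: (1×0.116)² = 0.0134
Total = 0.0857. Share from b = 0.0134/0.0857 = 0.156.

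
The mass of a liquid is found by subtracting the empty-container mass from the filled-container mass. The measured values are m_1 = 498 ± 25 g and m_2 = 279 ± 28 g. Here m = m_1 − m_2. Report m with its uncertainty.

Absolute uncertainties add in quadrature for a linear combination:
  (δm_1)² = 625;  (δm_2)² = 784
δm = √(1410) = 37.5 g
m = 219 g.

219 ± 37.5 g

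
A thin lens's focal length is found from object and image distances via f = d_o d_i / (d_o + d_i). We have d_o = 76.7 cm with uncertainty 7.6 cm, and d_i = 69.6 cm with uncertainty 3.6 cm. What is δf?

1.98 cm

∂f/∂d_o = (d_i/(d_o+d_i))² = 0.226;  ∂f/∂d_i = (d_o/(d_o+d_i))² = 0.275
δf = √((∂f/∂d_o · δd_o)² + (∂f/∂d_i · δd_i)²) = √(2.96 + 0.979) = 1.98 cm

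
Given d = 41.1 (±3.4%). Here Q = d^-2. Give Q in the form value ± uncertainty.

Q ∝ d^-2, so δQ/Q = |-2| · δd/d = 2 × 0.0340 = 0.0680.
Q = 0.000592, so δQ = 0.0680 × 0.000592 = 4.03e-05.

(5.92 ± 0.403) × 10^-4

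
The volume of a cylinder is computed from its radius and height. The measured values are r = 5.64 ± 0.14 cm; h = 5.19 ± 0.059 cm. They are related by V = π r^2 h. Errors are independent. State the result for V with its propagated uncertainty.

Relative error in a monomial: (δV/V)² = Σ (nᵢ · δxᵢ/xᵢ)².
  (2·δr/r)² = (2×0.0248)² = 0.00246;  (1·δh/h)² = (1×0.0114)² = 0.000129
δV/V = √(0.00259) = 0.0509
V = 519 cm^3, so δV = 0.0509 × 519 = 26.4 cm^3.

519 ± 26.4 cm^3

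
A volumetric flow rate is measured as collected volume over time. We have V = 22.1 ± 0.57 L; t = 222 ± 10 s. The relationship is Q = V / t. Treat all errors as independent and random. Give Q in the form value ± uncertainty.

0.0995 ± 0.00517 L/s

Since Q is a product/quotient, work with relative uncertainties:
  (1·δV/V)² = (1×0.0258)² = 0.000665;  (-1·δt/t)² = (-1×0.0450)² = 0.00203
δQ/Q = √(0.00269) = 0.0519
Q = 0.0995 L/s, so δQ = 0.0519 × 0.0995 = 0.00517 L/s.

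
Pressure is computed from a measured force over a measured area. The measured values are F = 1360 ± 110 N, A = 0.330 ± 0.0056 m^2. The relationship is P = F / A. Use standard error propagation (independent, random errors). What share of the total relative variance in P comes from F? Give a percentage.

(δP/P)² = (1·δF/F)² + (-1·δA/A)²
  F term: (1×0.0809)² = 0.00654
  A term: (-1×0.0170)² = 0.000288
Total = 0.00683. Share from F = 0.00654/0.00683 = 0.958.

95.8%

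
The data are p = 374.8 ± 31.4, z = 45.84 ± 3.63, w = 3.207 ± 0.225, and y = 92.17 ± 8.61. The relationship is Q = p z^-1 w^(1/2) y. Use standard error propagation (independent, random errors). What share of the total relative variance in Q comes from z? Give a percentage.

27.0%

(δQ/Q)² = (1·δp/p)² + (-1·δz/z)² + (½·δw/w)² + (1·δy/y)²
  p term: (1×0.0838)² = 0.00702
  z term: (-1×0.0792)² = 0.00627
  w term: (0.5×0.0702)² = 0.00123
  y term: (1×0.0934)² = 0.00873
Total = 0.0232. Share from z = 0.00627/0.0232 = 0.270.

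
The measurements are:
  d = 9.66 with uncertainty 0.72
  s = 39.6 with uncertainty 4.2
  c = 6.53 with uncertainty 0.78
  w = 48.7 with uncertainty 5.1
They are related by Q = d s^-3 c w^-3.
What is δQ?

4.12e-09

For a monomial Q ∝ d, s^-3, c, w^-3, fractional errors add in quadrature:
  (1·δd/d)² = (1×0.0745)² = 0.00556;  (-3·δs/s)² = (-3×0.106)² = 0.101;  (1·δc/c)² = (1×0.119)² = 0.0143;  (-3·δw/w)² = (-3×0.105)² = 0.0987
δQ/Q = √(0.220) = 0.469
Q = 8.79e-09, so δQ = 0.469 × 8.79e-09 = 4.12e-09.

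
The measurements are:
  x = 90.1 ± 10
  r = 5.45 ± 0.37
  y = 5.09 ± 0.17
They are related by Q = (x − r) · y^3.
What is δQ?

1730

Let u = x − r = 84.6. δu = √(δx² + δr²) = √(100 + 0.137) = 10.0, so δu/u = 0.118.
Q is then a monomial in u, y:
δQ/Q = √((δu/u)² + (3·δy/y)²) = √(0.0140 + 0.0100) = 0.155
Q = 11200, so δQ = 0.155 × 11200 = 1730.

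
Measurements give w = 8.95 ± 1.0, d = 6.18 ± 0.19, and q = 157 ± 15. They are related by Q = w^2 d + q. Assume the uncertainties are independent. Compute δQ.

Let p = w^2·d = 495. δp/p = √((2·δw/w)² + (1·δd/d)²) = √(0.0499 + 0.000945) = 0.226, so δp = 112.
Q = p + q: δQ = √(δp² + δq²) = √(12500 + 225) = 113

113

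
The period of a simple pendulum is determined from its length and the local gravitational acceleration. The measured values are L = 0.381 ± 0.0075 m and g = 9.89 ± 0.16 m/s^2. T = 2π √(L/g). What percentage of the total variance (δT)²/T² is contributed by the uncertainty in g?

(δT/T)² = (½·δL/L)² + (−½·δg/g)²
  L term: (0.5×0.0197)² = 9.69e-05
  g term: (-0.5×0.0162)² = 6.54e-05
Total = 0.000162. Share from g = 6.54e-05/0.000162 = 0.403.

40.3%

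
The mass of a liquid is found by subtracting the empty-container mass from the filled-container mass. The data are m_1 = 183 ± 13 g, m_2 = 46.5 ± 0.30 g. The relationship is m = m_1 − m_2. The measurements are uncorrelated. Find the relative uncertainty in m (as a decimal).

0.0953

Absolute uncertainties add in quadrature for a linear combination:
  (δm_1)² = 169;  (δm_2)² = 0.0900
δm = √(169) = 13.0 g
m = 136 g, so δm/m = 13.0/136 = 0.0953.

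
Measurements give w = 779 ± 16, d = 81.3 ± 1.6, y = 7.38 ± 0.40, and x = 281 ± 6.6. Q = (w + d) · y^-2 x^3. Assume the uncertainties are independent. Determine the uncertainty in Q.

Let u = w + d = 860. δu = √(δw² + δd²) = √(256 + 2.56) = 16.1, so δu/u = 0.0187.
Q is then a monomial in u, y, x:
δQ/Q = √((δu/u)² + (-2·δy/y)² + (3·δx/x)²) = √(0.000349 + 0.0118 + 0.00496) = 0.131
Q = 3.5e+08, so δQ = 0.131 × 3.5e+08 = 4.58e+07.

4.58e+07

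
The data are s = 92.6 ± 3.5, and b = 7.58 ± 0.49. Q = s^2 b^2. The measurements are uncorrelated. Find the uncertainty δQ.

73800

For a monomial Q ∝ s^2, b^2, fractional errors add in quadrature:
  (2·δs/s)² = (2×0.0378)² = 0.00571;  (2·δb/b)² = (2×0.0646)² = 0.0167
δQ/Q = √(0.0224) = 0.150
Q = 4.93e+05, so δQ = 0.150 × 4.93e+05 = 73800.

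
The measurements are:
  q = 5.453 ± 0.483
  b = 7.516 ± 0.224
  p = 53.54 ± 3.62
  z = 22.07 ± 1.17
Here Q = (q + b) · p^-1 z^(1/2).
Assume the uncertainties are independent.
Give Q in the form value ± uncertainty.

1.138 ± 0.0949

Let u = q + b = 12.97. δu = √(δq² + δb²) = √(0.233 + 0.0502) = 0.532, so δu/u = 0.0411.
Q is then a monomial in u, p, z:
δQ/Q = √((δu/u)² + (-1·δp/p)² + (½·δz/z)²) = √(0.00169 + 0.00457 + 0.000703) = 0.0834
Q = 1.138, so δQ = 0.0834 × 1.138 = 0.0949.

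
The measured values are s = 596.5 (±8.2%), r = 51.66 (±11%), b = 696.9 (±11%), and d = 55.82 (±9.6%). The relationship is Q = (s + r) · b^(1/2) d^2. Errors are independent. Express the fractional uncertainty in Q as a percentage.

21.4%

Let u = s + r = 648.2. δu = √(δs² + δr²) = √(2390 + 32.3) = 49.2, so δu/u = 0.0760.
Q is then a monomial in u, b, d:
δQ/Q = √((δu/u)² + (½·δb/b)² + (2·δd/d)²) = √(0.00577 + 0.00302 + 0.0369) = 0.214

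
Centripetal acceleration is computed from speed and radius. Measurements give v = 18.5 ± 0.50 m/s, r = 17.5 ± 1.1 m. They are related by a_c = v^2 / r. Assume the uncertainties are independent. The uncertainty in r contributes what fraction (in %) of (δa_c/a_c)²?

57.5%

(δa_c/a_c)² = (2·δv/v)² + (-1·δr/r)²
  v term: (2×0.0270)² = 0.00292
  r term: (-1×0.0629)² = 0.00395
Total = 0.00687. Share from r = 0.00395/0.00687 = 0.575.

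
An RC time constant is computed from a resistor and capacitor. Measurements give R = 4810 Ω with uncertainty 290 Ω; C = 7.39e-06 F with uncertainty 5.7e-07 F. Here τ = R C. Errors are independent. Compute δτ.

0.00348 s

For a monomial τ ∝ R, C, fractional errors add in quadrature:
  (1·δR/R)² = (1×0.0603)² = 0.00364;  (1·δC/C)² = (1×0.0771)² = 0.00595
δτ/τ = √(0.00958) = 0.0979
τ = 0.0355 s, so δτ = 0.0979 × 0.0355 = 0.00348 s.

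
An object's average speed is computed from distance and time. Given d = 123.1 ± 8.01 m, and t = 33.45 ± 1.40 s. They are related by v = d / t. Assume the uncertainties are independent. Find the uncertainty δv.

v is a product of powers, so relative uncertainties combine in quadrature:
  (1·δd/d)² = (1×0.0651)² = 0.00423;  (-1·δt/t)² = (-1×0.0419)² = 0.00175
δv/v = √(0.00599) = 0.0774
v = 3.680 m/s, so δv = 0.0774 × 3.680 = 0.285 m/s.

0.285 m/s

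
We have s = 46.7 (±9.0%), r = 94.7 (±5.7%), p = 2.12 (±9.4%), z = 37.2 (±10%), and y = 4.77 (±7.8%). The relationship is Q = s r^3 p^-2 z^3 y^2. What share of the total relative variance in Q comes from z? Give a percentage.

(δQ/Q)² = (1·δs/s)² + (3·δr/r)² + (-2·δp/p)² + (3·δz/z)² + (2·δy/y)²
  s term: (1×0.0900)² = 0.00810
  r term: (3×0.0570)² = 0.0292
  p term: (-2×0.0940)² = 0.0353
  z term: (3×0.100)² = 0.0900
  y term: (2×0.0780)² = 0.0243
Total = 0.187. Share from z = 0.0900/0.187 = 0.481.

48.1%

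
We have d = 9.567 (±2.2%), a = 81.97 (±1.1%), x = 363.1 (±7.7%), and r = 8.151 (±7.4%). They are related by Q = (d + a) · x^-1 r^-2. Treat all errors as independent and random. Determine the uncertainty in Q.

0.000634

Let u = d + a = 91.54. δu = √(δd² + δa²) = √(0.0443 + 0.813) = 0.926, so δu/u = 0.0101.
Q is then a monomial in u, x, r:
δQ/Q = √((δu/u)² + (-1·δx/x)² + (-2·δr/r)²) = √(0.000102 + 0.00593 + 0.0219) = 0.167
Q = 0.003794, so δQ = 0.167 × 0.003794 = 0.000634.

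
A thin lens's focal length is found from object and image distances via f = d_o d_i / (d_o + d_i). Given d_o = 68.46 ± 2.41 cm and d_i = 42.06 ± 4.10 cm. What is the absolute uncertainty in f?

1.61 cm

∂f/∂d_o = (d_i/(d_o+d_i))² = 0.145;  ∂f/∂d_i = (d_o/(d_o+d_i))² = 0.384
δf = √((∂f/∂d_o · δd_o)² + (∂f/∂d_i · δd_i)²) = √(0.122 + 2.47) = 1.61 cm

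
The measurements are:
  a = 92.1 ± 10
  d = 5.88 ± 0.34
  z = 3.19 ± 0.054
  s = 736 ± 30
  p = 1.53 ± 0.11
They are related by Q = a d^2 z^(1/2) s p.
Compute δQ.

1.15e+06

Each factor contributes (exponent × relative error)² to (δQ/Q)²:
  (1·δa/a)² = (1×0.109)² = 0.0118;  (2·δd/d)² = (2×0.0578)² = 0.0134;  (½·δz/z)² = (0.5×0.0169)² = 7.16e-05;  (1·δs/s)² = (1×0.0408)² = 0.00166;  (1·δp/p)² = (1×0.0719)² = 0.00517
δQ/Q = √(0.0321) = 0.179
Q = 6.4e+06, so δQ = 0.179 × 6.4e+06 = 1.15e+06.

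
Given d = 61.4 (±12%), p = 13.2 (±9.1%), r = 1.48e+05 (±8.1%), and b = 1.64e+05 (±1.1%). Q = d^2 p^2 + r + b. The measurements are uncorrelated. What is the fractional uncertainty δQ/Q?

Let w = d^2·p^2 = 6.57e+05. δw/w = √((2·δd/d)² + (2·δp/p)²) = √(0.0576 + 0.0331) = 0.301, so δw = 1.98e+05.
Q = w + r + b: δQ = √(δw² + δr² + δb²) = √(3.91e+10 + 1.44e+08 + 3.25e+06) = 1.98e+05
Q = 9.69e+05, so δQ/Q = 1.98e+05/9.69e+05 = 0.205.

0.205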